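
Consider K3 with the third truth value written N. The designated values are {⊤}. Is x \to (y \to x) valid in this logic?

Countermodel: x=N, y=⊤ gives N, which is not designated.

No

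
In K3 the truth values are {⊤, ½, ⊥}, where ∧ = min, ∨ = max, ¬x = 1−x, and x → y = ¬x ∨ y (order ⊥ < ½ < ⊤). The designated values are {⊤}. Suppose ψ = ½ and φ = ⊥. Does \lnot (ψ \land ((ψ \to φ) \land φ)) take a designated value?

ψ \to φ = ½ \to ⊥ = ½  [\lnot ½ \lor ⊥]
(ψ \to φ) \land φ = ½ \land ⊥ = ⊥
ψ \land ((ψ \to φ) \land φ) = ½ \land ⊥ = ⊥
\lnot (ψ \land ((ψ \to φ) \land φ)) = \lnot ⊥ = ⊤
⊤ ∈ {⊤}.

Yes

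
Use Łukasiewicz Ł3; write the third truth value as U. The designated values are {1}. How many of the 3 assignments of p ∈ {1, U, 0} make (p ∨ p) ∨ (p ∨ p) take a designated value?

p=1: 1 ✓
p=U: U ·
p=0: 0 ·

1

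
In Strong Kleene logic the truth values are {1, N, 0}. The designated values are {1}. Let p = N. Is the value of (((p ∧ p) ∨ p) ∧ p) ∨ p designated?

p ∧ p = N ∧ N = N
(p ∧ p) ∨ p = N ∨ N = N
((p ∧ p) ∨ p) ∧ p = N ∧ N = N
(((p ∧ p) ∨ p) ∧ p) ∨ p = N ∨ N = N
N ∉ {1}.

No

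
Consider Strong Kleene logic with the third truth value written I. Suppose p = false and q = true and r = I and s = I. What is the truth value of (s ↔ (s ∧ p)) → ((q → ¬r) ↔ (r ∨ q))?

s ∧ p = I ∧ false = false
s ↔ (s ∧ p) = I ↔ false = I
¬r = ¬I = I
q → ¬r = true → I = I  [¬true ∨ I]
r ∨ q = I ∨ true = true
(q → ¬r) ↔ (r ∨ q) = I ↔ true = I
(s ↔ (s ∧ p)) → ((q → ¬r) ↔ (r ∨ q)) = I → I = I

I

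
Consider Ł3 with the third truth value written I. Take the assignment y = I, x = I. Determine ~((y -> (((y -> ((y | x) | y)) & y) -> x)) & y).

y | x = I | I = I
(y | x) | y = I | I = I
y -> ((y | x) | y) = I -> I = True
(y -> ((y | x) | y)) & y = True & I = I
((y -> ((y | x) | y)) & y) -> x = I -> I = True
y -> (((y -> ((y | x) | y)) & y) -> x) = I -> True = True
(y -> (((y -> ((y | x) | y)) & y) -> x)) & y = True & I = I
~((y -> (((y -> ((y | x) | y)) & y) -> x)) & y) = ~I = I

I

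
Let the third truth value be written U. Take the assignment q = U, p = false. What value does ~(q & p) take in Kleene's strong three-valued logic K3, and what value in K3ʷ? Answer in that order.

In Kleene's strong three-valued logic K3: q & p = U & false = false
~(q & p) = ~false = true
In K3ʷ: q & p = U & false = U
~(q & p) = ~U = U
They differ because Kleene's strong three-valued logic K3 and K3ʷ treat U differently under the binary connectives.

true; U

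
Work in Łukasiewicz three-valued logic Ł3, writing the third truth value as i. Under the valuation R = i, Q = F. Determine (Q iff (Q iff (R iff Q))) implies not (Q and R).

T

R iff Q = i iff F = i  [1 − |½−0|]
Q iff (R iff Q) = F iff i = i
Q iff (Q iff (R iff Q)) = F iff i = i
Q and R = F and i = F
not (Q and R) = not F = T
(Q iff (Q iff (R iff Q))) implies not (Q and R) = i implies T = T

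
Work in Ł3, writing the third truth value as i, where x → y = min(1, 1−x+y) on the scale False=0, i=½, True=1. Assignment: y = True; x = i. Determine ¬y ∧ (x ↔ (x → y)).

False

¬y = ¬True = False
x → y = i → True = True
x ↔ (x → y) = i ↔ True = i
¬y ∧ (x ↔ (x → y)) = False ∧ i = False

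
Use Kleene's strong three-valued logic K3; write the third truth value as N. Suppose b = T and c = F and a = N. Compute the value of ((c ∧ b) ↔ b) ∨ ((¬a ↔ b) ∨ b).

T

c ∧ b = F ∧ T = F
(c ∧ b) ↔ b = F ↔ T = F
¬a = ¬N = N
¬a ↔ b = N ↔ T = N
(¬a ↔ b) ∨ b = N ∨ T = T
((c ∧ b) ↔ b) ∨ ((¬a ↔ b) ∨ b) = F ∨ T = T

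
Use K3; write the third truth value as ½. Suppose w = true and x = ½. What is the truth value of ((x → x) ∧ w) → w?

true

x → x = ½ → ½ = ½
(x → x) ∧ w = ½ ∧ true = ½
((x → x) ∧ w) → w = ½ → true = true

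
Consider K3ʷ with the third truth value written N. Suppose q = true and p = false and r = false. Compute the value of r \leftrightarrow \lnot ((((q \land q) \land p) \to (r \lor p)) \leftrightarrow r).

false

q \land q = true \land true = true
(q \land q) \land p = true \land false = false
r \lor p = false \lor false = false
((q \land q) \land p) \to (r \lor p) = false \to false = true
(((q \land q) \land p) \to (r \lor p)) \leftrightarrow r = true \leftrightarrow false = false
\lnot ((((q \land q) \land p) \to (r \lor p)) \leftrightarrow r) = \lnot false = true
r \leftrightarrow \lnot ((((q \land q) \land p) \to (r \lor p)) \leftrightarrow r) = false \leftrightarrow true = false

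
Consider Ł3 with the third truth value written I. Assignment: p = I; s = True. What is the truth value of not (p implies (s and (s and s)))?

s and s = True and True = True
s and (s and s) = True and True = True
p implies (s and (s and s)) = I implies True = True  [min(1, 1−½+1)]
not (p implies (s and (s and s))) = not True = False

False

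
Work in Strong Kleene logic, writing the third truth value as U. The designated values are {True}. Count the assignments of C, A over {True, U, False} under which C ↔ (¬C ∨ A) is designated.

1

Designated under: (C=True, A=True).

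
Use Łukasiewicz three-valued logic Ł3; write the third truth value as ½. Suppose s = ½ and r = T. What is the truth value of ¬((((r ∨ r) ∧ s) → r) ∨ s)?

r ∨ r = T ∨ T = T
(r ∨ r) ∧ s = T ∧ ½ = ½
((r ∨ r) ∧ s) → r = ½ → T = T  [min(1, 1−½+1)]
(((r ∨ r) ∧ s) → r) ∨ s = T ∨ ½ = T
¬((((r ∨ r) ∧ s) → r) ∨ s) = ¬T = F

F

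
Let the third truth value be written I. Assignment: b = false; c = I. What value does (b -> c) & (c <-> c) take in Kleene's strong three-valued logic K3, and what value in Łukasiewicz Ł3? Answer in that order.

I; true

In Kleene's strong three-valued logic K3: b -> c = false -> I = true  [~false | I]
c <-> c = I <-> I = I
(b -> c) & (c <-> c) = true & I = I
In Łukasiewicz Ł3: b -> c = false -> I = true  [min(1, 1−0+½)]
c <-> c = I <-> I = true
(b -> c) & (c <-> c) = true & true = true
They differ because Kleene's strong three-valued logic K3 and Łukasiewicz Ł3 treat I differently under implication.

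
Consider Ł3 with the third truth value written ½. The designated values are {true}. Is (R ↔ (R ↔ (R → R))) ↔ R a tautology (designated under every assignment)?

No

Countermodel: R=½ gives ½, which is not designated.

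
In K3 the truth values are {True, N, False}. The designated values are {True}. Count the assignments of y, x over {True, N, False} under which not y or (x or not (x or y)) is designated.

Of the 9 assignments, 5 give a value in {True}.

5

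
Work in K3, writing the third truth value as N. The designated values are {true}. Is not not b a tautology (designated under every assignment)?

Countermodel: b=N gives N, which is not designated.

No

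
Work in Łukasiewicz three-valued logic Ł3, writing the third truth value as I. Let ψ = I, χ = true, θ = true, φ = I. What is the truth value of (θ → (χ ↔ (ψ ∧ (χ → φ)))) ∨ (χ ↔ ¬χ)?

I

χ → φ = true → I = I  [min(1, 1−1+½)]
ψ ∧ (χ → φ) = I ∧ I = I
χ ↔ (ψ ∧ (χ → φ)) = true ↔ I = I
θ → (χ ↔ (ψ ∧ (χ → φ))) = true → I = I
¬χ = ¬true = false
χ ↔ ¬χ = true ↔ false = false
(θ → (χ ↔ (ψ ∧ (χ → φ)))) ∨ (χ ↔ ¬χ) = I ∨ false = I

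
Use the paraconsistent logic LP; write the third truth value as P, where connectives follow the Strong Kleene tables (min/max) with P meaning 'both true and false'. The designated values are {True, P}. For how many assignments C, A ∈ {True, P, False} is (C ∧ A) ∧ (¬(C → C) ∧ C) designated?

2

Designated under: (C=P, A=True); (C=P, A=P).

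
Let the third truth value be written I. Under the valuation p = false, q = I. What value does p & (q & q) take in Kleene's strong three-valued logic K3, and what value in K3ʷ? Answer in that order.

false; I

In Kleene's strong three-valued logic K3: q & q = I & I = I
p & (q & q) = false & I = false
In K3ʷ: q & q = I & I = I
p & (q & q) = false & I = I
They differ because Kleene's strong three-valued logic K3 and K3ʷ treat I differently under the binary connectives.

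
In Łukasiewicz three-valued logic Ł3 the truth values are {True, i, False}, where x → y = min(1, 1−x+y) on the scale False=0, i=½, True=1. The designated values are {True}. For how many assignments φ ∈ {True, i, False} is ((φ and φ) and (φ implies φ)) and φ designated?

1

φ=True: True ✓
φ=i: i ·
φ=False: False ·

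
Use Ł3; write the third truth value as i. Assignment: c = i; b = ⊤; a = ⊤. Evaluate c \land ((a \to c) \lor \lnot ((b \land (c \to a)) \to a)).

a \to c = ⊤ \to i = i  [min(1, 1−1+½)]
c \to a = i \to ⊤ = ⊤
b \land (c \to a) = ⊤ \land ⊤ = ⊤
(b \land (c \to a)) \to a = ⊤ \to ⊤ = ⊤
\lnot ((b \land (c \to a)) \to a) = \lnot ⊤ = ⊥
(a \to c) \lor \lnot ((b \land (c \to a)) \to a) = i \lor ⊥ = i
c \land ((a \to c) \lor \lnot ((b \land (c \to a)) \to a)) = i \land i = i

i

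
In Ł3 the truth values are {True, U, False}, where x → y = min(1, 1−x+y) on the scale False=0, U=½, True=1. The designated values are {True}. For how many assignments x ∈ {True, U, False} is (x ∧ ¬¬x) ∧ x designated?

1

x=True: True ✓
x=U: U ·
x=False: False ·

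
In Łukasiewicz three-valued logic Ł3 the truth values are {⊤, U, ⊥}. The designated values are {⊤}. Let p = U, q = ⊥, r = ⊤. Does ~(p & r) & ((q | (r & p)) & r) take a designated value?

No

p & r = U & ⊤ = U
~(p & r) = ~U = U
r & p = ⊤ & U = U
q | (r & p) = ⊥ | U = U
(q | (r & p)) & r = U & ⊤ = U
~(p & r) & ((q | (r & p)) & r) = U & U = U
U ∉ {⊤}.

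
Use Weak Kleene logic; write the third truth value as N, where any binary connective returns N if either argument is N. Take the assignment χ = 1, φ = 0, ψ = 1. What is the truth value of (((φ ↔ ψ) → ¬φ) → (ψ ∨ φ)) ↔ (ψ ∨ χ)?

φ ↔ ψ = 0 ↔ 1 = 0
¬φ = ¬0 = 1
(φ ↔ ψ) → ¬φ = 0 → 1 = 1
ψ ∨ φ = 1 ∨ 0 = 1
((φ ↔ ψ) → ¬φ) → (ψ ∨ φ) = 1 → 1 = 1
ψ ∨ χ = 1 ∨ 1 = 1
(((φ ↔ ψ) → ¬φ) → (ψ ∨ φ)) ↔ (ψ ∨ χ) = 1 ↔ 1 = 1

1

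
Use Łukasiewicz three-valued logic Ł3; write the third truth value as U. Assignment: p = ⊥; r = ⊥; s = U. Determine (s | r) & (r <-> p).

U

s | r = U | ⊥ = U
r <-> p = ⊥ <-> ⊥ = ⊤
(s | r) & (r <-> p) = U & ⊤ = U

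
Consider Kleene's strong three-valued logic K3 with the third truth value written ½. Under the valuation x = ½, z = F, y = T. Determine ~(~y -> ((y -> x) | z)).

~y = ~T = F
y -> x = T -> ½ = ½  [~T | ½]
(y -> x) | z = ½ | F = ½
~y -> ((y -> x) | z) = F -> ½ = T
~(~y -> ((y -> x) | z)) = ~T = F

F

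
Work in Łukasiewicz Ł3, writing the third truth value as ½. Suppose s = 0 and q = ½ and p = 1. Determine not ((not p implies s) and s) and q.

not p = not 1 = 0
not p implies s = 0 implies 0 = 1
(not p implies s) and s = 1 and 0 = 0
not ((not p implies s) and s) = not 0 = 1
not ((not p implies s) and s) and q = 1 and ½ = ½

½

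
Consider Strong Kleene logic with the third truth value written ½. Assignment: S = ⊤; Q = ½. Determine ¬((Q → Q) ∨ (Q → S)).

Q → Q = ½ → ½ = ½  [¬½ ∨ ½]
Q → S = ½ → ⊤ = ⊤
(Q → Q) ∨ (Q → S) = ½ ∨ ⊤ = ⊤
¬((Q → Q) ∨ (Q → S)) = ¬⊤ = ⊥

⊥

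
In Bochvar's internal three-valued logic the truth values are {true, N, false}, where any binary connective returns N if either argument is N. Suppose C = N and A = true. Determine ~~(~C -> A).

N

~C = ~N = N
~C -> A = N -> true = N  [any arg is the third value ⇒ result is the third value]
~(~C -> A) = ~N = N
~~(~C -> A) = ~N = N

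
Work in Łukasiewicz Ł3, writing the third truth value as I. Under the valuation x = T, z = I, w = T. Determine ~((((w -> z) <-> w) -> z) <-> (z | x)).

F

w -> z = T -> I = I  [min(1, 1−1+½)]
(w -> z) <-> w = I <-> T = I
((w -> z) <-> w) -> z = I -> I = T
z | x = I | T = T
(((w -> z) <-> w) -> z) <-> (z | x) = T <-> T = T
~((((w -> z) <-> w) -> z) <-> (z | x)) = ~T = F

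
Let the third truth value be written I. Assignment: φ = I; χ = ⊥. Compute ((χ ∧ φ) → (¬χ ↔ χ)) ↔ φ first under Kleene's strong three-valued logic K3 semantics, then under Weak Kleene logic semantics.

In Kleene's strong three-valued logic K3: χ ∧ φ = ⊥ ∧ I = ⊥
¬χ = ¬⊥ = ⊤
¬χ ↔ χ = ⊤ ↔ ⊥ = ⊥
(χ ∧ φ) → (¬χ ↔ χ) = ⊥ → ⊥ = ⊤
((χ ∧ φ) → (¬χ ↔ χ)) ↔ φ = ⊤ ↔ I = I
In Weak Kleene logic: χ ∧ φ = ⊥ ∧ I = I
¬χ = ¬⊥ = ⊤
¬χ ↔ χ = ⊤ ↔ ⊥ = ⊥
(χ ∧ φ) → (¬χ ↔ χ) = I → ⊥ = I  [any arg is the third value ⇒ result is the third value]
((χ ∧ φ) → (¬χ ↔ χ)) ↔ φ = I ↔ I = I

I; I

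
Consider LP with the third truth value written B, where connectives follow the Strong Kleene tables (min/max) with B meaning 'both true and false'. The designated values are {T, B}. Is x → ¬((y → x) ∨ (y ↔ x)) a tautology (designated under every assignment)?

No

Countermodel: x=T, y=T gives F, which is not designated.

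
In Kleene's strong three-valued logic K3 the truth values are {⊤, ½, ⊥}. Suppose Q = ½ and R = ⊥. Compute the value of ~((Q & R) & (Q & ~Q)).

Q & R = ½ & ⊥ = ⊥
~Q = ~½ = ½
Q & ~Q = ½ & ½ = ½
(Q & R) & (Q & ~Q) = ⊥ & ½ = ⊥
~((Q & R) & (Q & ~Q)) = ~⊥ = ⊤

⊤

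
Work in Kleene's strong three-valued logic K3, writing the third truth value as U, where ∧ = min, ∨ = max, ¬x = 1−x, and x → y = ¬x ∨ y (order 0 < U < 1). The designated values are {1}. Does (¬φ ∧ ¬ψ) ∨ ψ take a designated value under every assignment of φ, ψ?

Countermodel: φ=1, ψ=U gives U, which is not designated.

No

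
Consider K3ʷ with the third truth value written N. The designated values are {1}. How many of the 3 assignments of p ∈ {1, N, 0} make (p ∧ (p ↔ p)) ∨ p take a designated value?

p=1: 1 ✓
p=N: N ·
p=0: 0 ·

1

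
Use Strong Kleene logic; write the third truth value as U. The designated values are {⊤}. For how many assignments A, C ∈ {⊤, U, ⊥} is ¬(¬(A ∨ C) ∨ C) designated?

1

Designated under: (A=⊤, C=⊥).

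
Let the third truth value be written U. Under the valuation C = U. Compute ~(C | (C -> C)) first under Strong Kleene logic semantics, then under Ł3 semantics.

U; F

In Strong Kleene logic: C -> C = U -> U = U  [~U | U]
C | (C -> C) = U | U = U
~(C | (C -> C)) = ~U = U
In Ł3: C -> C = U -> U = T  [min(1, 1−½+½)]
C | (C -> C) = U | T = T
~(C | (C -> C)) = ~T = F
They differ because Strong Kleene logic and Ł3 treat U differently under implication.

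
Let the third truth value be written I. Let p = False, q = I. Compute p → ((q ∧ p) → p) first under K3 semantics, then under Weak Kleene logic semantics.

True; I

In K3: q ∧ p = I ∧ False = False
(q ∧ p) → p = False → False = True
p → ((q ∧ p) → p) = False → True = True
In Weak Kleene logic: q ∧ p = I ∧ False = I
(q ∧ p) → p = I → False = I
p → ((q ∧ p) → p) = False → I = I
They differ because K3 and Weak Kleene logic treat I differently under the binary connectives.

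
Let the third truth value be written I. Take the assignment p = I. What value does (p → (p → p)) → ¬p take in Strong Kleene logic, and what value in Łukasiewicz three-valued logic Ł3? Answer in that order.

In Strong Kleene logic: p → p = I → I = I  [¬I ∨ I]
p → (p → p) = I → I = I
¬p = ¬I = I
(p → (p → p)) → ¬p = I → I = I
In Łukasiewicz three-valued logic Ł3: p → p = I → I = 1  [min(1, 1−½+½)]
p → (p → p) = I → 1 = 1
¬p = ¬I = I
(p → (p → p)) → ¬p = 1 → I = I

I; I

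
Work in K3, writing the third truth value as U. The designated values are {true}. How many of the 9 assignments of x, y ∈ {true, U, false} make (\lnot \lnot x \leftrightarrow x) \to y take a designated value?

Designated under: (x=true, y=true); (x=U, y=true); (x=false, y=true).

3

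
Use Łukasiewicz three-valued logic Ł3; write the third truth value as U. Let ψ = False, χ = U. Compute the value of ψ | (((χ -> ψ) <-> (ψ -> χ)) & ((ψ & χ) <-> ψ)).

χ -> ψ = U -> False = U
ψ -> χ = False -> U = True
(χ -> ψ) <-> (ψ -> χ) = U <-> True = U
ψ & χ = False & U = False
(ψ & χ) <-> ψ = False <-> False = True
((χ -> ψ) <-> (ψ -> χ)) & ((ψ & χ) <-> ψ) = U & True = U
ψ | (((χ -> ψ) <-> (ψ -> χ)) & ((ψ & χ) <-> ψ)) = False | U = U

U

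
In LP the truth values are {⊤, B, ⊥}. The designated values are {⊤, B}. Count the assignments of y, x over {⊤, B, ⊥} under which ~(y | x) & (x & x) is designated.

Designated under: (y=B, x=B); (y=⊥, x=B).

2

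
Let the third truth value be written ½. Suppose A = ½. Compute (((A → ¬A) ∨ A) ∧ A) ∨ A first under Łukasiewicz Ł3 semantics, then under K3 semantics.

In Łukasiewicz Ł3: ¬A = ¬½ = ½
A → ¬A = ½ → ½ = ⊤  [min(1, 1−½+½)]
(A → ¬A) ∨ A = ⊤ ∨ ½ = ⊤
((A → ¬A) ∨ A) ∧ A = ⊤ ∧ ½ = ½
(((A → ¬A) ∨ A) ∧ A) ∨ A = ½ ∨ ½ = ½
In K3: ¬A = ¬½ = ½
A → ¬A = ½ → ½ = ½  [¬½ ∨ ½]
(A → ¬A) ∨ A = ½ ∨ ½ = ½
((A → ¬A) ∨ A) ∧ A = ½ ∧ ½ = ½
(((A → ¬A) ∨ A) ∧ A) ∨ A = ½ ∨ ½ = ½

½; ½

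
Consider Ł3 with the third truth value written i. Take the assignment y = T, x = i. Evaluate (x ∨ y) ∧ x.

i

x ∨ y = i ∨ T = T
(x ∨ y) ∧ x = T ∧ i = i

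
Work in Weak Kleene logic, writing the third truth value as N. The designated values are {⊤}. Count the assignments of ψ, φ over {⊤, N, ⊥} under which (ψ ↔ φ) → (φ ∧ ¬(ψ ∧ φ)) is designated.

2

Designated under: (ψ=⊤, φ=⊥); (ψ=⊥, φ=⊤).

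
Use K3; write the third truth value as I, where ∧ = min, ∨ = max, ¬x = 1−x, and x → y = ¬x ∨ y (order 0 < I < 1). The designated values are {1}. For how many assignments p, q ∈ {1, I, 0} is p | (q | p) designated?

Of the 9 assignments, 5 give a value in {1}.

5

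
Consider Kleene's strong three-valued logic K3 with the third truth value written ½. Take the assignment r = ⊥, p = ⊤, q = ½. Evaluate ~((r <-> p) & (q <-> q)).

r <-> p = ⊥ <-> ⊤ = ⊥
q <-> q = ½ <-> ½ = ½
(r <-> p) & (q <-> q) = ⊥ & ½ = ⊥
~((r <-> p) & (q <-> q)) = ~⊥ = ⊤

⊤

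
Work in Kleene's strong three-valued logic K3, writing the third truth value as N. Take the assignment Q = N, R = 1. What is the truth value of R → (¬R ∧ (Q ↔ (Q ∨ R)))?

¬R = ¬1 = 0
Q ∨ R = N ∨ 1 = 1
Q ↔ (Q ∨ R) = N ↔ 1 = N
¬R ∧ (Q ↔ (Q ∨ R)) = 0 ∧ N = 0
R → (¬R ∧ (Q ↔ (Q ∨ R))) = 1 → 0 = 0

0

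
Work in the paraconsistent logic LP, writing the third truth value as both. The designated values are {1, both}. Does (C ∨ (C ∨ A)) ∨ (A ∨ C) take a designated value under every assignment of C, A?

Countermodel: C=0, A=0 gives 0, which is not designated.

No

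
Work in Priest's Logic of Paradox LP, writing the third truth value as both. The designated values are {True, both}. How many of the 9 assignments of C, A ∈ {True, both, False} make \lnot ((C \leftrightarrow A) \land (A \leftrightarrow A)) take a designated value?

Of the 9 assignments, 7 give a value in {True, both}.

7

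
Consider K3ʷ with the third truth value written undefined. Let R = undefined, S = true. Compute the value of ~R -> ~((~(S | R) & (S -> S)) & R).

~R = ~undefined = undefined
S | R = true | undefined = undefined
~(S | R) = ~undefined = undefined
S -> S = true -> true = true
~(S | R) & (S -> S) = undefined & true = undefined
(~(S | R) & (S -> S)) & R = undefined & undefined = undefined
~((~(S | R) & (S -> S)) & R) = ~undefined = undefined
~R -> ~((~(S | R) & (S -> S)) & R) = undefined -> undefined = undefined  [any arg is the third value ⇒ result is the third value]

undefined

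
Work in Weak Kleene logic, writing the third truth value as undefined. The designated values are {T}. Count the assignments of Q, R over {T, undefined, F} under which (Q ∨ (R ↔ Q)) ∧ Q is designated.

2

Designated under: (Q=T, R=T); (Q=T, R=F).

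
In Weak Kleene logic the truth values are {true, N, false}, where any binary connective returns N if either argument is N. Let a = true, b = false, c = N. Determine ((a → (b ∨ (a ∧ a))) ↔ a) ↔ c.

a ∧ a = true ∧ true = true
b ∨ (a ∧ a) = false ∨ true = true
a → (b ∨ (a ∧ a)) = true → true = true
(a → (b ∨ (a ∧ a))) ↔ a = true ↔ true = true
((a → (b ∨ (a ∧ a))) ↔ a) ↔ c = true ↔ N = N

N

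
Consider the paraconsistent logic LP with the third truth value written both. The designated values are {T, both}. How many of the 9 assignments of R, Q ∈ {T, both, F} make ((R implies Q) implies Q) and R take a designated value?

Of the 9 assignments, 6 give a value in {T, both}.

6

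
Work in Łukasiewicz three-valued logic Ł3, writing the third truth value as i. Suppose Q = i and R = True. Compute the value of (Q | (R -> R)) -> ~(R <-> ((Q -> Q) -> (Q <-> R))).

i

R -> R = True -> True = True
Q | (R -> R) = i | True = True
Q -> Q = i -> i = True  [min(1, 1−½+½)]
Q <-> R = i <-> True = i
(Q -> Q) -> (Q <-> R) = True -> i = i
R <-> ((Q -> Q) -> (Q <-> R)) = True <-> i = i
~(R <-> ((Q -> Q) -> (Q <-> R))) = ~i = i
(Q | (R -> R)) -> ~(R <-> ((Q -> Q) -> (Q <-> R))) = True -> i = i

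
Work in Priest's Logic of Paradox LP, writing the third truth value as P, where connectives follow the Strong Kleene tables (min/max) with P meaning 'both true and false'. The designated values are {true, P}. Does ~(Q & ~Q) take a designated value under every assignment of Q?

Yes

Every assignment of Q over {true, P, false} gives a value in {true, P}.
In particular, with Q=P: ~(Q & ~Q) = P.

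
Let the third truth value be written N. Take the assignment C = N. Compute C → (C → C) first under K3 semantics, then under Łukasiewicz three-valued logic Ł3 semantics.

N; true

In K3: C → C = N → N = N  [¬N ∨ N]
C → (C → C) = N → N = N
In Łukasiewicz three-valued logic Ł3: C → C = N → N = true  [min(1, 1−½+½)]
C → (C → C) = N → true = true
They differ because K3 and Łukasiewicz three-valued logic Ł3 treat N differently under implication.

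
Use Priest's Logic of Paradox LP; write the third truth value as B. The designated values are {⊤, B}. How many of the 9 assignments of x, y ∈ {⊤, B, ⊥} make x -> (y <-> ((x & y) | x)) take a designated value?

8

Of the 9 assignments, 8 give a value in {⊤, B}.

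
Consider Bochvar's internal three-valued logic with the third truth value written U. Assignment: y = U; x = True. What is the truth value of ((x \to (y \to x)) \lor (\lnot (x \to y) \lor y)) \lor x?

y \to x = U \to True = U
x \to (y \to x) = True \to U = U
x \to y = True \to U = U
\lnot (x \to y) = \lnot U = U
\lnot (x \to y) \lor y = U \lor U = U
(x \to (y \to x)) \lor (\lnot (x \to y) \lor y) = U \lor U = U
((x \to (y \to x)) \lor (\lnot (x \to y) \lor y)) \lor x = U \lor True = U

U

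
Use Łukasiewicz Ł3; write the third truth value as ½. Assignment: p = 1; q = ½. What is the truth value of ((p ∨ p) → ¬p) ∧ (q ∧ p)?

p ∨ p = 1 ∨ 1 = 1
¬p = ¬1 = 0
(p ∨ p) → ¬p = 1 → 0 = 0
q ∧ p = ½ ∧ 1 = ½
((p ∨ p) → ¬p) ∧ (q ∧ p) = 0 ∧ ½ = 0

0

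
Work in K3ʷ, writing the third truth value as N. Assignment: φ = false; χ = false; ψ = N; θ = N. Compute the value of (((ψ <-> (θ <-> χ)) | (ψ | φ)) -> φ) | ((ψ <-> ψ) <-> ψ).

θ <-> χ = N <-> false = N
ψ <-> (θ <-> χ) = N <-> N = N
ψ | φ = N | false = N
(ψ <-> (θ <-> χ)) | (ψ | φ) = N | N = N
((ψ <-> (θ <-> χ)) | (ψ | φ)) -> φ = N -> false = N  [any arg is the third value ⇒ result is the third value]
ψ <-> ψ = N <-> N = N
(ψ <-> ψ) <-> ψ = N <-> N = N
(((ψ <-> (θ <-> χ)) | (ψ | φ)) -> φ) | ((ψ <-> ψ) <-> ψ) = N | N = N

N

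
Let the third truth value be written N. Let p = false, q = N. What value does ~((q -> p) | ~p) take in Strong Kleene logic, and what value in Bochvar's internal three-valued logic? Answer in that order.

false; N

In Strong Kleene logic: q -> p = N -> false = N  [~N | false]
~p = ~false = true
(q -> p) | ~p = N | true = true
~((q -> p) | ~p) = ~true = false
In Bochvar's internal three-valued logic: q -> p = N -> false = N  [any arg is the third value ⇒ result is the third value]
~p = ~false = true
(q -> p) | ~p = N | true = N
~((q -> p) | ~p) = ~N = N
They differ because Strong Kleene logic and Bochvar's internal three-valued logic treat N differently under the binary connectives.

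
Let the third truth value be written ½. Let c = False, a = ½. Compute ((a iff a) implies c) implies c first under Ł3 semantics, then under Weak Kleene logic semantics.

In Ł3: a iff a = ½ iff ½ = True  [1 − |½−½|]
(a iff a) implies c = True implies False = False
((a iff a) implies c) implies c = False implies False = True
In Weak Kleene logic: a iff a = ½ iff ½ = ½
(a iff a) implies c = ½ implies False = ½  [any arg is the third value ⇒ result is the third value]
((a iff a) implies c) implies c = ½ implies False = ½
They differ because Ł3 and Weak Kleene logic treat ½ differently under the binary connectives.

True; ½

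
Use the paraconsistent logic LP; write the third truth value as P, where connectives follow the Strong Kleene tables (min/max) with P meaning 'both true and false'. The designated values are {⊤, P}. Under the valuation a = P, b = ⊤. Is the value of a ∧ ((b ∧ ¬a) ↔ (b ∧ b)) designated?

Yes

¬a = ¬P = P
b ∧ ¬a = ⊤ ∧ P = P
b ∧ b = ⊤ ∧ ⊤ = ⊤
(b ∧ ¬a) ↔ (b ∧ b) = P ↔ ⊤ = P
a ∧ ((b ∧ ¬a) ↔ (b ∧ b)) = P ∧ P = P
P ∈ {⊤, P}.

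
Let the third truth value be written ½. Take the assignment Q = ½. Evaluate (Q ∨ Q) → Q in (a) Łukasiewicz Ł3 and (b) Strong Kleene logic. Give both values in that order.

T; ½

In Łukasiewicz Ł3: Q ∨ Q = ½ ∨ ½ = ½
(Q ∨ Q) → Q = ½ → ½ = T  [min(1, 1−½+½)]
In Strong Kleene logic: Q ∨ Q = ½ ∨ ½ = ½
(Q ∨ Q) → Q = ½ → ½ = ½
They differ because Łukasiewicz Ł3 and Strong Kleene logic treat ½ differently under implication.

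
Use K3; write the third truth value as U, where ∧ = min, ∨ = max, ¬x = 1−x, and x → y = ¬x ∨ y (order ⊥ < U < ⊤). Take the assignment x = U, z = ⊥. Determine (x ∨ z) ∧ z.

x ∨ z = U ∨ ⊥ = U
(x ∨ z) ∧ z = U ∧ ⊥ = ⊥

⊥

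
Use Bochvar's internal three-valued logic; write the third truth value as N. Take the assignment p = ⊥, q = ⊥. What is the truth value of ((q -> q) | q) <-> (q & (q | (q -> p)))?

q -> q = ⊥ -> ⊥ = ⊤
(q -> q) | q = ⊤ | ⊥ = ⊤
q -> p = ⊥ -> ⊥ = ⊤
q | (q -> p) = ⊥ | ⊤ = ⊤
q & (q | (q -> p)) = ⊥ & ⊤ = ⊥
((q -> q) | q) <-> (q & (q | (q -> p))) = ⊤ <-> ⊥ = ⊥

⊥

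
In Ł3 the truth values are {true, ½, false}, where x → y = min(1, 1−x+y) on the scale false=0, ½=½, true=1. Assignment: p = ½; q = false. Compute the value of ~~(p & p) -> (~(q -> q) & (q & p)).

p & p = ½ & ½ = ½
~(p & p) = ~½ = ½
~~(p & p) = ~½ = ½
q -> q = false -> false = true
~(q -> q) = ~true = false
q & p = false & ½ = false
~(q -> q) & (q & p) = false & false = false
~~(p & p) -> (~(q -> q) & (q & p)) = ½ -> false = ½  [min(1, 1−½+0)]

½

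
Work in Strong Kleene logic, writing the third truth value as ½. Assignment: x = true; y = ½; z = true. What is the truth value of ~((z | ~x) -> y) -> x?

~x = ~true = false
z | ~x = true | false = true
(z | ~x) -> y = true -> ½ = ½
~((z | ~x) -> y) = ~½ = ½
~((z | ~x) -> y) -> x = ½ -> true = true

true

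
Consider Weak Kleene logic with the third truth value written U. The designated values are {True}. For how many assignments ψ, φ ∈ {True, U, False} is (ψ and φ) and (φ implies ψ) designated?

1

Designated under: (ψ=True, φ=True).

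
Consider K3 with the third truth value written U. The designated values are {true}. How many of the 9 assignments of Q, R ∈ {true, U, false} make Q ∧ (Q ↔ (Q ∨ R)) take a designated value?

Designated under: (Q=true, R=true); (Q=true, R=U); (Q=true, R=false).

3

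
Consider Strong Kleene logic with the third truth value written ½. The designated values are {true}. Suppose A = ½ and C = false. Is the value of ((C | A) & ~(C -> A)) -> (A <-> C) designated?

C | A = false | ½ = ½
C -> A = false -> ½ = true  [~false | ½]
~(C -> A) = ~true = false
(C | A) & ~(C -> A) = ½ & false = false
A <-> C = ½ <-> false = ½
((C | A) & ~(C -> A)) -> (A <-> C) = false -> ½ = true
true ∈ {true}.

Yes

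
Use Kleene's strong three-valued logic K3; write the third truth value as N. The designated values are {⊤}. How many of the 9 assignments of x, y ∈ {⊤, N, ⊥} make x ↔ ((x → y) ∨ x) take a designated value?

3

Designated under: (x=⊤, y=⊤); (x=⊤, y=N); (x=⊤, y=⊥).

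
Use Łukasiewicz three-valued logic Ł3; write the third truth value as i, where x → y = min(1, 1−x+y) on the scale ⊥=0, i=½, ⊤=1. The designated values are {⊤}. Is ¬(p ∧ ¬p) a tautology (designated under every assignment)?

Countermodel: p=i gives i, which is not designated.

No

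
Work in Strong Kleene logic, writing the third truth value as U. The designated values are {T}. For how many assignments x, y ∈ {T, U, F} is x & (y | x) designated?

Designated under: (x=T, y=T); (x=T, y=U); (x=T, y=F).

3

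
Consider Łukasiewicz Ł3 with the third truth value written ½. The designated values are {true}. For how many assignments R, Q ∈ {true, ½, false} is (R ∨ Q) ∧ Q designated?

3

Designated under: (R=true, Q=true); (R=½, Q=true); (R=false, Q=true).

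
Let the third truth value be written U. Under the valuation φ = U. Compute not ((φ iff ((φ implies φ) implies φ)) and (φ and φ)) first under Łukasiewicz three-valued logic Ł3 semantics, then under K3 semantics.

U; U

In Łukasiewicz three-valued logic Ł3: φ implies φ = U implies U = 1  [min(1, 1−½+½)]
(φ implies φ) implies φ = 1 implies U = U
φ iff ((φ implies φ) implies φ) = U iff U = 1
φ and φ = U and U = U
(φ iff ((φ implies φ) implies φ)) and (φ and φ) = 1 and U = U
not ((φ iff ((φ implies φ) implies φ)) and (φ and φ)) = not U = U
In K3: φ implies φ = U implies U = U  [not U or U]
(φ implies φ) implies φ = U implies U = U
φ iff ((φ implies φ) implies φ) = U iff U = U
φ and φ = U and U = U
(φ iff ((φ implies φ) implies φ)) and (φ and φ) = U and U = U
not ((φ iff ((φ implies φ) implies φ)) and (φ and φ)) = not U = U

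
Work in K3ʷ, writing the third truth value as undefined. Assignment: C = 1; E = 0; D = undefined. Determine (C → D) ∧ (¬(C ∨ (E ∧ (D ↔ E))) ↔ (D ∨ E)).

undefined

C → D = 1 → undefined = undefined  [any arg is the third value ⇒ result is the third value]
D ↔ E = undefined ↔ 0 = undefined
E ∧ (D ↔ E) = 0 ∧ undefined = undefined
C ∨ (E ∧ (D ↔ E)) = 1 ∨ undefined = undefined
¬(C ∨ (E ∧ (D ↔ E))) = ¬undefined = undefined
D ∨ E = undefined ∨ 0 = undefined
¬(C ∨ (E ∧ (D ↔ E))) ↔ (D ∨ E) = undefined ↔ undefined = undefined
(C → D) ∧ (¬(C ∨ (E ∧ (D ↔ E))) ↔ (D ∨ E)) = undefined ∧ undefined = undefined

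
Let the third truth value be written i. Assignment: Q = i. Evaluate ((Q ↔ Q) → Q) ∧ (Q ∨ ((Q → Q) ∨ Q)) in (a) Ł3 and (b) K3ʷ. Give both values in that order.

In Ł3: Q ↔ Q = i ↔ i = T  [1 − |½−½|]
(Q ↔ Q) → Q = T → i = i
Q → Q = i → i = T
(Q → Q) ∨ Q = T ∨ i = T
Q ∨ ((Q → Q) ∨ Q) = i ∨ T = T
((Q ↔ Q) → Q) ∧ (Q ∨ ((Q → Q) ∨ Q)) = i ∧ T = i
In K3ʷ: Q ↔ Q = i ↔ i = i
(Q ↔ Q) → Q = i → i = i  [any arg is the third value ⇒ result is the third value]
Q → Q = i → i = i
(Q → Q) ∨ Q = i ∨ i = i
Q ∨ ((Q → Q) ∨ Q) = i ∨ i = i
((Q ↔ Q) → Q) ∧ (Q ∨ ((Q → Q) ∨ Q)) = i ∧ i = i

i; i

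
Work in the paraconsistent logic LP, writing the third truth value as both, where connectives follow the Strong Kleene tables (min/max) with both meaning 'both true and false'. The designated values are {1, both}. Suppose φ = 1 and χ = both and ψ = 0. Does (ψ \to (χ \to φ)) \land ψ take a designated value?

χ \to φ = both \to 1 = 1  [\lnot both \lor 1]
ψ \to (χ \to φ) = 0 \to 1 = 1
(ψ \to (χ \to φ)) \land ψ = 1 \land 0 = 0
0 ∉ {1, both}.

No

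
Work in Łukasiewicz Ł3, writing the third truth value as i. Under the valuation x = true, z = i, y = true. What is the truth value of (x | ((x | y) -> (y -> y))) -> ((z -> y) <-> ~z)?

i

x | y = true | true = true
y -> y = true -> true = true
(x | y) -> (y -> y) = true -> true = true
x | ((x | y) -> (y -> y)) = true | true = true
z -> y = i -> true = true  [min(1, 1−½+1)]
~z = ~i = i
(z -> y) <-> ~z = true <-> i = i
(x | ((x | y) -> (y -> y))) -> ((z -> y) <-> ~z) = true -> i = i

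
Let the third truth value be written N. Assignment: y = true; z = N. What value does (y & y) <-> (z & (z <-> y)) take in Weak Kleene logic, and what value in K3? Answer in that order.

N; N

In Weak Kleene logic: y & y = true & true = true
z <-> y = N <-> true = N
z & (z <-> y) = N & N = N
(y & y) <-> (z & (z <-> y)) = true <-> N = N
In K3: y & y = true & true = true
z <-> y = N <-> true = N
z & (z <-> y) = N & N = N
(y & y) <-> (z & (z <-> y)) = true <-> N = N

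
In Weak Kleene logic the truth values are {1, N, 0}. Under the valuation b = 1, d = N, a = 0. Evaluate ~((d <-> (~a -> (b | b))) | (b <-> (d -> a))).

N

~a = ~0 = 1
b | b = 1 | 1 = 1
~a -> (b | b) = 1 -> 1 = 1
d <-> (~a -> (b | b)) = N <-> 1 = N
d -> a = N -> 0 = N  [any arg is the third value ⇒ result is the third value]
b <-> (d -> a) = 1 <-> N = N
(d <-> (~a -> (b | b))) | (b <-> (d -> a)) = N | N = N
~((d <-> (~a -> (b | b))) | (b <-> (d -> a))) = ~N = N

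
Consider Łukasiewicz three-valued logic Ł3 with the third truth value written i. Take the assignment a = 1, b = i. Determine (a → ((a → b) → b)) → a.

1

a → b = 1 → i = i  [min(1, 1−1+½)]
(a → b) → b = i → i = 1
a → ((a → b) → b) = 1 → 1 = 1
(a → ((a → b) → b)) → a = 1 → 1 = 1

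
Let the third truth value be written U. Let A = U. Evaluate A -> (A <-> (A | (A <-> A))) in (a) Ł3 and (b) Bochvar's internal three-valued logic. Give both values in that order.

In Ł3: A <-> A = U <-> U = ⊤  [1 − |½−½|]
A | (A <-> A) = U | ⊤ = ⊤
A <-> (A | (A <-> A)) = U <-> ⊤ = U
A -> (A <-> (A | (A <-> A))) = U -> U = ⊤
In Bochvar's internal three-valued logic: A <-> A = U <-> U = U
A | (A <-> A) = U | U = U
A <-> (A | (A <-> A)) = U <-> U = U
A -> (A <-> (A | (A <-> A))) = U -> U = U  [any arg is the third value ⇒ result is the third value]
They differ because Ł3 and Bochvar's internal three-valued logic treat U differently under the binary connectives.

⊤; U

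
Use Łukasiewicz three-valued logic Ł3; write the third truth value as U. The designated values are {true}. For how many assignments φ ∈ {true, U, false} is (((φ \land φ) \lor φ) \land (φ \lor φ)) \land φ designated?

φ=true: true ✓
φ=U: U ·
φ=false: false ·

1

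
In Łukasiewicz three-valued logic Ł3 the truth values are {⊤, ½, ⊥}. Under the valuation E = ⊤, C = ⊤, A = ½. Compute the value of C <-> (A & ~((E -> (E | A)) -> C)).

E | A = ⊤ | ½ = ⊤
E -> (E | A) = ⊤ -> ⊤ = ⊤
(E -> (E | A)) -> C = ⊤ -> ⊤ = ⊤
~((E -> (E | A)) -> C) = ~⊤ = ⊥
A & ~((E -> (E | A)) -> C) = ½ & ⊥ = ⊥
C <-> (A & ~((E -> (E | A)) -> C)) = ⊤ <-> ⊥ = ⊥

⊥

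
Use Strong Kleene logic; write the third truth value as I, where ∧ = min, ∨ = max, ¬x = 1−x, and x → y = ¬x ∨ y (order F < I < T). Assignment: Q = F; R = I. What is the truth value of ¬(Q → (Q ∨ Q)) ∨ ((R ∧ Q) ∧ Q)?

F

Q ∨ Q = F ∨ F = F
Q → (Q ∨ Q) = F → F = T
¬(Q → (Q ∨ Q)) = ¬T = F
R ∧ Q = I ∧ F = F
(R ∧ Q) ∧ Q = F ∧ F = F
¬(Q → (Q ∨ Q)) ∨ ((R ∧ Q) ∧ Q) = F ∨ F = F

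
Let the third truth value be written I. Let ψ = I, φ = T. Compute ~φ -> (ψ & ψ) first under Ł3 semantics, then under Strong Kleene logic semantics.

T; T

In Ł3: ~φ = ~T = F
ψ & ψ = I & I = I
~φ -> (ψ & ψ) = F -> I = T  [min(1, 1−0+½)]
In Strong Kleene logic: ~φ = ~T = F
ψ & ψ = I & I = I
~φ -> (ψ & ψ) = F -> I = T  [~F | I]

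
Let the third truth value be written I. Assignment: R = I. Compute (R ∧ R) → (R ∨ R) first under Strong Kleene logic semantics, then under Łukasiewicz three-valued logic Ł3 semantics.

In Strong Kleene logic: R ∧ R = I ∧ I = I
R ∨ R = I ∨ I = I
(R ∧ R) → (R ∨ R) = I → I = I
In Łukasiewicz three-valued logic Ł3: R ∧ R = I ∧ I = I
R ∨ R = I ∨ I = I
(R ∧ R) → (R ∨ R) = I → I = ⊤
They differ because Strong Kleene logic and Łukasiewicz three-valued logic Ł3 treat I differently under implication.

I; ⊤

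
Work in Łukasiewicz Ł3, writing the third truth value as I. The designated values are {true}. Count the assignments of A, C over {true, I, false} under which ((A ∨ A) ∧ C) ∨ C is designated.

Designated under: (A=true, C=true); (A=I, C=true); (A=false, C=true).

3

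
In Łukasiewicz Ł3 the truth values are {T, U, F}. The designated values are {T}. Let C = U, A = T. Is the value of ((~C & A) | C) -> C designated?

Yes

~C = ~U = U
~C & A = U & T = U
(~C & A) | C = U | U = U
((~C & A) | C) -> C = U -> U = T
T ∈ {T}.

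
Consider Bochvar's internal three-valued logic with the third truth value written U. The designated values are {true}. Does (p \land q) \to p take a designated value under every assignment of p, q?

Countermodel: p=true, q=U gives U, which is not designated.

No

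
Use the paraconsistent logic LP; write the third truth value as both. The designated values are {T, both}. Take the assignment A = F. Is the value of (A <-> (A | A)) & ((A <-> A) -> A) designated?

A | A = F | F = F
A <-> (A | A) = F <-> F = T
A <-> A = F <-> F = T
(A <-> A) -> A = T -> F = F
(A <-> (A | A)) & ((A <-> A) -> A) = T & F = F
F ∉ {T, both}.

No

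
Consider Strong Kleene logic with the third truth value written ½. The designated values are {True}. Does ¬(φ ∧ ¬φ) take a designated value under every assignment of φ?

Countermodel: φ=½ gives ½, which is not designated.

No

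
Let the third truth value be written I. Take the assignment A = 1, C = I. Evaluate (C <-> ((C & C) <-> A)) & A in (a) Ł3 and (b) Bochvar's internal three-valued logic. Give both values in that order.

1; I

In Ł3: C & C = I & I = I
(C & C) <-> A = I <-> 1 = I
C <-> ((C & C) <-> A) = I <-> I = 1
(C <-> ((C & C) <-> A)) & A = 1 & 1 = 1
In Bochvar's internal three-valued logic: C & C = I & I = I
(C & C) <-> A = I <-> 1 = I
C <-> ((C & C) <-> A) = I <-> I = I
(C <-> ((C & C) <-> A)) & A = I & 1 = I
They differ because Ł3 and Bochvar's internal three-valued logic treat I differently under the binary connectives.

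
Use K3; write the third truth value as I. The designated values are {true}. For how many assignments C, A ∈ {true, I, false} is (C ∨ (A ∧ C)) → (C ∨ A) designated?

Of the 9 assignments, 7 give a value in {true}.

7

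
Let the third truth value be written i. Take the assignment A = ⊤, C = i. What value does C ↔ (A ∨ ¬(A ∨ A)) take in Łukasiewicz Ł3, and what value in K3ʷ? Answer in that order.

In Łukasiewicz Ł3: A ∨ A = ⊤ ∨ ⊤ = ⊤
¬(A ∨ A) = ¬⊤ = ⊥
A ∨ ¬(A ∨ A) = ⊤ ∨ ⊥ = ⊤
C ↔ (A ∨ ¬(A ∨ A)) = i ↔ ⊤ = i
In K3ʷ: A ∨ A = ⊤ ∨ ⊤ = ⊤
¬(A ∨ A) = ¬⊤ = ⊥
A ∨ ¬(A ∨ A) = ⊤ ∨ ⊥ = ⊤
C ↔ (A ∨ ¬(A ∨ A)) = i ↔ ⊤ = i

i; i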